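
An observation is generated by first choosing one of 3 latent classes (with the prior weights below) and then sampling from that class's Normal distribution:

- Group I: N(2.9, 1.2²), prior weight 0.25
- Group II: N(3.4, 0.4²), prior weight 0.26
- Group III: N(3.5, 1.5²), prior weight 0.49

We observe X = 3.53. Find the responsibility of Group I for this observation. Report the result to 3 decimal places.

Apply Bayes' rule: the posterior for each component is proportional to its prior times its likelihood at x.
Component likelihoods at x = 3.53:
  f_I = (1/(1.2·√(2π)))·exp(−(3.53−2.9)²/(2·1.2²)) = 0.332452·exp(-0.13781) = 0.289653
  f_II = (1/(0.4·√(2π)))·exp(−(3.53−3.4)²/(2·0.4²)) = 0.997356·exp(-0.05281) = 0.94605
  f_III = (1/(1.5·√(2π)))·exp(−(3.53−3.5)²/(2·1.5²)) = 0.265962·exp(-0.00020) = 0.265908
Unnormalised posteriors:
  P(Z=I)·f_I = 0.25 × 0.289653 = 0.0724132
  P(Z=II)·f_II = 0.26 × 0.94605 = 0.245973
  P(Z=III)·f_III = 0.49 × 0.265908 = 0.130295
Normaliser: 0.0724132 + 0.245973 + 0.130295 = 0.448681
P(Group I | the observation) ≈ 0.161

0.161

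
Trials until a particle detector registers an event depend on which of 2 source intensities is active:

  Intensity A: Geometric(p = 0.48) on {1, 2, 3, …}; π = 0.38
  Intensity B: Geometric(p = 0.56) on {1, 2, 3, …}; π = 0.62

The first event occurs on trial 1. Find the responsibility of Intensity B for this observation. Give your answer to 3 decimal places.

0.656

The responsibility of component k is π_k f_k(x) divided by Σ_j π_j f_j(x).
Evaluate each component's likelihood at the observed value:
  L_A = 0.48·(1−0.48)^0 = 0.48·1 = 0.48
  L_B = 0.56·(1−0.56)^0 = 0.56·1 = 0.56
Weight by the priors:
  π_A·L_A = 0.38 × 0.48 = 0.1824
  π_B·L_B = 0.62 × 0.56 = 0.3472
Marginal: 0.1824 + 0.3472 = 0.5296
So the posterior for Intensity B is 0.3472 / 0.5296 ≈ 0.656.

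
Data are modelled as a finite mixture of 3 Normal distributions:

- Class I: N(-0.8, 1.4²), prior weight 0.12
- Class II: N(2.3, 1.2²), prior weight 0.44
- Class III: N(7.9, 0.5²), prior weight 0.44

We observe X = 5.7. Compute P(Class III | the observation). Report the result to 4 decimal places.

0.0082

By Bayes' theorem, P(k | x) = P(Z=k) f_k(x) / Σ_j P(Z=j) f_j(x).
Component likelihoods at x = 5.7:
  L_I = 5.94196e-06
  L_II = 0.00600508
  L_III = 4.98849e-05
Weight by the priors:
  P(Z=I)·L_I = 0.12 × 5.94196e-06 = 7.13035e-07
  P(Z=II)·L_II = 0.44 × 0.00600508 = 0.00264224
  P(Z=III)·L_III = 0.44 × 4.98849e-05 = 2.19494e-05
Evidence: 7.13035e-07 + 0.00264224 + 2.19494e-05 = 0.0026649
P(Class III | data) = 2.19494e-05 / 0.0026649 ≈ 0.0082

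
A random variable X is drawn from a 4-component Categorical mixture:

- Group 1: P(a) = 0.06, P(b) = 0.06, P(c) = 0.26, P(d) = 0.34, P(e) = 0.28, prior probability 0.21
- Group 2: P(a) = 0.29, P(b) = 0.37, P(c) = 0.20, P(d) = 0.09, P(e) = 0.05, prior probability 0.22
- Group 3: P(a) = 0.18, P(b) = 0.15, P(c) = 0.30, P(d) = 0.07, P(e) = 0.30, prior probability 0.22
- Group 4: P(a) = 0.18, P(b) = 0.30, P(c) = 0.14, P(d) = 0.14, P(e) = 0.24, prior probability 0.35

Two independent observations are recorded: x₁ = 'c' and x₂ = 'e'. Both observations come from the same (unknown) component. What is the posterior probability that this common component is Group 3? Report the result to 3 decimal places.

The responsibility of component k is P(Z=k) f_k(x) divided by Σ_j P(Z=j) f_j(x).
Since both observations come from the same component, the likelihood for component k is f_k(x₁)·f_k(x₂).
  p_1 = [P(c | comp) = 0.26] × [0.28] = 0.0728
  p_2 = [P(c | comp) = 0.20] × [0.05] = 0.01
  p_3 = [P(c | comp) = 0.30] × [0.3] = 0.09
  p_4 = [P(c | comp) = 0.14] × [0.24] = 0.0336
Weight by the priors:
  P(Z=1)·p_1 = 0.21 × 0.0728 = 0.015288
  P(Z=2)·p_2 = 0.22 × 0.01 = 0.0022
  P(Z=3)·p_3 = 0.22 × 0.09 = 0.0198
  P(Z=4)·p_4 = 0.35 × 0.0336 = 0.01176
Sum: 0.015288 + 0.0022 + 0.0198 + 0.01176 = 0.049048
P(Group 3 | x) = 0.0198 / 0.049048 ≈ 0.404

0.404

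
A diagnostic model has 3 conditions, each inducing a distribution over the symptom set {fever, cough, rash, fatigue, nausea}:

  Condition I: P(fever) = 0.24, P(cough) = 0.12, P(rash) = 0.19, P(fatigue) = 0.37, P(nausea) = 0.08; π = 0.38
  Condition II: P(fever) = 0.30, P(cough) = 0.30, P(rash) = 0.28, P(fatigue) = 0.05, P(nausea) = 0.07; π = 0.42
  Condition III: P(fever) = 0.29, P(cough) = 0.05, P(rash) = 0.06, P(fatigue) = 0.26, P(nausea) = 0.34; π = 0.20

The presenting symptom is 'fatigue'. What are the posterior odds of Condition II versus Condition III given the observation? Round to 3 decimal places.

Posterior odds = (P(Z=i) f_i(x)) / (P(Z=j) f_j(x)); the normalising sum cancels.
Categorical probabilities:
  L_I = P(fatigue | comp) = 0.37
  L_II = P(fatigue | comp) = 0.05
  L_III = P(fatigue | comp) = 0.26
Odds = (0.42/0.20) × (0.05/0.26) = 2.1 × 0.192308 ≈ 0.404

0.404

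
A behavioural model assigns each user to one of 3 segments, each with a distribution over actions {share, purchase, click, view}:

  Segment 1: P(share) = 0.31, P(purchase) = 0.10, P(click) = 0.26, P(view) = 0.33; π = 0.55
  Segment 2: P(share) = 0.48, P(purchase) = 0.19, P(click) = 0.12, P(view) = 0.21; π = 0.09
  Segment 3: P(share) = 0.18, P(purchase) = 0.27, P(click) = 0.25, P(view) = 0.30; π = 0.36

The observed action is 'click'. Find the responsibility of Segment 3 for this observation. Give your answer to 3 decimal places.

P(component k | x) = w_k·f_k(x) / marginal(x), where marginal(x) = Σ_j w_j·f_j(x).
Component likelihoods at x = 'click':
  p_1 = P(click | comp) = 0.26
  p_2 = P(click | comp) = 0.12
  p_3 = P(click | comp) = 0.25
Weight by the priors:
  w_1·p_1 = 0.55 × 0.26 = 0.143
  w_2·p_2 = 0.09 × 0.12 = 0.0108
  w_3·p_3 = 0.36 × 0.25 = 0.09
Normaliser: 0.143 + 0.0108 + 0.09 = 0.2438
P(Segment 3 | 'click') ≈ 0.369

0.369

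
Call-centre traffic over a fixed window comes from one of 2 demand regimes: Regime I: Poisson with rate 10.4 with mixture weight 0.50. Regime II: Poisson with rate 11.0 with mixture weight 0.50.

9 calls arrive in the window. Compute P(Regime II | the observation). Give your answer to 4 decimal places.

Posterior ∝ prior × likelihood, so P(k | x) ∝ w_k f_k(x); normalise over all components.
Evaluate each component's likelihood at the observed value:
  p_I = e^(−10.4)·10.4^9/9! = 0.119364
  p_II = e^(−11.0)·11.0^9/9! = 0.108526
Prior × likelihood for each component:
  w_I·p_I = 0.50 × 0.119364 = 0.0596821
  w_II·p_II = 0.50 × 0.108526 = 0.0542628
Denominator: 0.0596821 + 0.0542628 = 0.113945
So the posterior for Regime II is 0.0542628 / 0.113945 ≈ 0.4762.

0.4762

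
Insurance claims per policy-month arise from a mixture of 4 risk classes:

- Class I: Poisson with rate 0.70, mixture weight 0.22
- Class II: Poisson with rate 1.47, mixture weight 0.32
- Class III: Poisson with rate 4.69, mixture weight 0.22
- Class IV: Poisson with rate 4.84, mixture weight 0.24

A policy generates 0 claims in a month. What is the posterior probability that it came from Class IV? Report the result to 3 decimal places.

Posterior ∝ prior × likelihood, so P(k | x) ∝ π_k f_k(x); normalise over all components.
Poisson probabilities:
  L_I = e^(−0.70)·0.70^0/0! = 0.496585
  L_II = e^(−1.47)·1.47^0/0! = 0.229925
  L_III = e^(−4.69)·4.69^0/0! = 0.00918669
  L_IV = e^(−4.84)·4.84^0/0! = 0.00790705
Multiply by the mixture weights:
  π_I·L_I = 0.22 × 0.496585 = 0.109249
  π_II·L_II = 0.32 × 0.229925 = 0.0735762
  π_III·L_III = 0.22 × 0.00918669 = 0.00202107
  π_IV·L_IV = 0.24 × 0.00790705 = 0.00189769
Marginal: 0.109249 + 0.0735762 + 0.00202107 + 0.00189769 = 0.186744
P(Class IV | the observation) ≈ 0.010

0.010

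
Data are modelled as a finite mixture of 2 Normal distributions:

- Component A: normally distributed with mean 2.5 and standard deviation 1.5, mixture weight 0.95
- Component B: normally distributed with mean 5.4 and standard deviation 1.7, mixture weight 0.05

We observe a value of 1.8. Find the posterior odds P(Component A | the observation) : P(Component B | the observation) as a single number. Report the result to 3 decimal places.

Posterior odds = (w_i f_i(x)) / (w_j f_j(x)); the normalising sum cancels.
Component likelihoods at x = 1.8:
  p_A = (1/(1.5·√(2π)))·exp(−(1.8−2.5)²/(2·1.5²)) = 0.265962·exp(-0.10889) = 0.238522
  p_B = (1/(1.7·√(2π)))·exp(−(1.8−5.4)²/(2·1.7²)) = 0.234672·exp(-2.24221) = 0.0249276
0.226596 / 0.00124638 ≈ 181.804

181.804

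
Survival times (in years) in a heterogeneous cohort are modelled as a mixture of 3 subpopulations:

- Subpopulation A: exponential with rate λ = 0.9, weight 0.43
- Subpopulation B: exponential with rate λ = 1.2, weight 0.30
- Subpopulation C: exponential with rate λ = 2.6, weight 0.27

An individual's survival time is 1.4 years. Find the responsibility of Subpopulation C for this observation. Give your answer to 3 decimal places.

The responsibility of component k is w_k f_k(x) divided by Σ_j w_j f_j(x).
Component likelihoods at x = 1.4 years:
  p_A = 0.255289
  p_B = 0.223649
  p_C = 0.0682561
Prior × likelihood for each component:
  w_A·p_A = 0.43 × 0.255289 = 0.109774
  w_B·p_B = 0.30 × 0.223649 = 0.0670946
  w_C·p_C = 0.27 × 0.0682561 = 0.0184291
Denominator: 0.109774 + 0.0670946 + 0.0184291 = 0.195298
P(Subpopulation C | 1.4 years) = 0.0184291 / 0.195298 ≈ 0.094

0.094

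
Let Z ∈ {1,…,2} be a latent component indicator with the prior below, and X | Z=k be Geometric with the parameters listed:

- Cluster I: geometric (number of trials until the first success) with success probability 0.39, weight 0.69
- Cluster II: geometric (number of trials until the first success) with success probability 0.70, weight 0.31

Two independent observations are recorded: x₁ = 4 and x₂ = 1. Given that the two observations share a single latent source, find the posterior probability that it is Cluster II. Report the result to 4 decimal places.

The responsibility of component k is w_k f_k(x) divided by Σ_j w_j f_j(x).
Since both observations come from the same component, the likelihood for component k is f_k(x₁)·f_k(x₂).
  p_I = [0.0885226] × [0.39] = 0.0345238
  p_II = [0.0189] × [0.7] = 0.01323
Prior × likelihood for each component:
  w_I·p_I = 0.69 × 0.0345238 = 0.0238214
  w_II·p_II = 0.31 × 0.01323 = 0.0041013
Evidence: 0.0238214 + 0.0041013 = 0.0279227
Responsibility of Cluster II: 0.0041013 / 0.0279227 ≈ 0.1469

0.1469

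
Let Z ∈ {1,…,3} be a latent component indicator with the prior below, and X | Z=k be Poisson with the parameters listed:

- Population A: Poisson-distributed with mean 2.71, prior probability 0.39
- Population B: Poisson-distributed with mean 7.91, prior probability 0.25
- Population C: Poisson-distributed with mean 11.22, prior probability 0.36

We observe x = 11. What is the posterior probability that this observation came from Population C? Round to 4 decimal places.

P(component k | x) = π_k·f_k(x) / marginal(x), where marginal(x) = Σ_j π_j·f_j(x).
Component likelihoods at x = 11:
  L_A = e^(−2.71)·2.71^11/11! = 9.65091e-05
  L_B = e^(−7.91)·7.91^11/11! = 0.0697455
  L_C = e^(−11.22)·11.22^11/11! = 0.119119
Prior × likelihood for each component:
  π_A·L_A = 0.39 × 9.65091e-05 = 3.76386e-05
  π_B·L_B = 0.25 × 0.0697455 = 0.0174364
  π_C·L_C = 0.36 × 0.119119 = 0.0428829
Marginal: 3.76386e-05 + 0.0174364 + 0.0428829 = 0.0603569
So the posterior for Population C is 0.0428829 / 0.0603569 ≈ 0.7105.

0.7105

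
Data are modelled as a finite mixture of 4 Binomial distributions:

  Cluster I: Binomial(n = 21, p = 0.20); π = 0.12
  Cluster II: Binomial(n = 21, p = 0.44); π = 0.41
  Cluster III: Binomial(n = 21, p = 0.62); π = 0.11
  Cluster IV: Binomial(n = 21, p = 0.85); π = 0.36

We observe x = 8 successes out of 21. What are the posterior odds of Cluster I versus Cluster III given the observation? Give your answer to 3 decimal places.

Only the two components matter; the odds are (π_i f_i(x)) / (π_j f_j(x)).
Binomial probabilities:
  p_I = 0.0286387
  p_II = 0.152268
  p_III = 0.0153061
  p_IV = 1.07915e-06
Odds = (0.12/0.11) × (0.0286387/0.0153061) = 1.09091 × 1.87107 ≈ 2.041

2.041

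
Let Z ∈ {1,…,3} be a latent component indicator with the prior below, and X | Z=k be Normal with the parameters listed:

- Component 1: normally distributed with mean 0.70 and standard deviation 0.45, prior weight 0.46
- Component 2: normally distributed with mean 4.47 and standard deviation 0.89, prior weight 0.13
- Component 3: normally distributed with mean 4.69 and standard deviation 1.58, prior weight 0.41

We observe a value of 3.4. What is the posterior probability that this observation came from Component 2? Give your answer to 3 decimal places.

Apply Bayes' rule: the posterior for each component is proportional to its prior times its likelihood at x.
Normal densities:
  p_1 = (1/(0.45·√(2π)))·exp(−(3.4−0.70)²/(2·0.45²)) = 0.886538·exp(-18.00000) = 1.3502e-08
  p_2 = (1/(0.89·√(2π)))·exp(−(3.4−4.47)²/(2·0.89²)) = 0.448250·exp(-0.72270) = 0.217598
  p_3 = (1/(1.58·√(2π)))·exp(−(3.4−4.69)²/(2·1.58²)) = 0.252495·exp(-0.33330) = 0.180927
Multiply by the mixture weights:
  π_1·p_1 = 0.46 × 1.3502e-08 = 6.2109e-09
  π_2·p_2 = 0.13 × 0.217598 = 0.0282878
  π_3·p_3 = 0.41 × 0.180927 = 0.0741799
Normaliser: 6.2109e-09 + 0.0282878 + 0.0741799 = 0.102468
P(Component 2 | x) ≈ 0.276

0.276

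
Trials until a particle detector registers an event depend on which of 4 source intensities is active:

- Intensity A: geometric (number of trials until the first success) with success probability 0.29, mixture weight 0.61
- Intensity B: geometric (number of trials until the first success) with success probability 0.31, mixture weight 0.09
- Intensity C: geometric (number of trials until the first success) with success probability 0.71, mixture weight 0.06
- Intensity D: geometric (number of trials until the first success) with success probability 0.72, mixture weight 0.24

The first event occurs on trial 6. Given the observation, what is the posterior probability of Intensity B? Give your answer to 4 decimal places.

0.1190

Apply Bayes' rule: the posterior for each component is proportional to its prior times its likelihood at x.
Component likelihoods at x = 6:
  p_A = 0.0523227
  p_B = 0.048485
  p_C = 0.00145629
  p_D = 0.00123915
Unnormalised posteriors:
  w_A·p_A = 0.61 × 0.0523227 = 0.0319168
  w_B·p_B = 0.09 × 0.048485 = 0.00436365
  w_C·p_C = 0.06 × 0.00145629 = 8.73775e-05
  w_D·p_D = 0.24 × 0.00123915 = 0.000297395
Normaliser: 0.0319168 + 0.00436365 + 8.73775e-05 + 0.000297395 = 0.0366652
P(Intensity B | x) = 0.00436365 / 0.0366652 ≈ 0.1190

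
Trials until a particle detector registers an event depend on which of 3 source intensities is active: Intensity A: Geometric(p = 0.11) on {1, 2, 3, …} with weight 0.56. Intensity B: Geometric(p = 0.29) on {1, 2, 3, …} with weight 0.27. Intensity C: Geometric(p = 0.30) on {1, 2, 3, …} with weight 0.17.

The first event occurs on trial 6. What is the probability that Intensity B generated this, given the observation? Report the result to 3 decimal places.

The responsibility of component k is w_k f_k(x) divided by Σ_j w_j f_j(x).
Evaluate each component's likelihood at the observed value:
  f_A = 0.11·(1−0.11)^5 = 0.11·0.558406 = 0.0614247
  f_B = 0.29·(1−0.29)^5 = 0.29·0.180423 = 0.0523227
  f_C = 0.30·(1−0.30)^5 = 0.30·0.16807 = 0.050421
Multiply by the mixture weights:
  w_A·f_A = 0.56 × 0.0614247 = 0.0343978
  w_B·f_B = 0.27 × 0.0523227 = 0.0141271
  w_C·f_C = 0.17 × 0.050421 = 0.00857157
Sum: 0.0343978 + 0.0141271 + 0.00857157 = 0.0570965
P(Intensity B | 6) ≈ 0.247

0.247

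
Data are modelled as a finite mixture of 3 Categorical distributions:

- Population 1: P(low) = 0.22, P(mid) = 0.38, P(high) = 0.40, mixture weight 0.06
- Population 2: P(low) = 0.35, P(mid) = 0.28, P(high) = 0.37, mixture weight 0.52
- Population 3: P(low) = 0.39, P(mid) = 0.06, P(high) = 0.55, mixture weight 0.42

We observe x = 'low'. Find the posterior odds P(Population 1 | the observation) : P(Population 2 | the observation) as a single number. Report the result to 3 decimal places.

Only the two components matter; the odds are (π_i f_i(x)) / (π_j f_j(x)).
Component likelihoods at x = 'low':
  f_1 = P(low | comp) = 0.22
  f_2 = P(low | comp) = 0.35
  f_3 = P(low | comp) = 0.39
0.0132 / 0.182 ≈ 0.073

0.073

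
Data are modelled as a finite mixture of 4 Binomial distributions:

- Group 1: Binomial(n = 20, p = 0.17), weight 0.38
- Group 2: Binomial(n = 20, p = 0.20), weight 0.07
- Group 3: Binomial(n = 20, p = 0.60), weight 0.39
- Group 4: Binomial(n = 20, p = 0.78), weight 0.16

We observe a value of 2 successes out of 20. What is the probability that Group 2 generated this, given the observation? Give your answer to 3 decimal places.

0.116

P(component k | x) = π_k·f_k(x) / marginal(x), where marginal(x) = Σ_j π_j·f_j(x).
Component likelihoods at x = 2 successes out of 20:
  p_1 = 0.191892
  p_2 = 0.136909
  p_3 = 4.70041e-06
  p_4 = 1.68481e-10
Unnormalised posteriors:
  π_1·p_1 = 0.38 × 0.191892 = 0.072919
  π_2·p_2 = 0.07 × 0.136909 = 0.00958366
  π_3·p_3 = 0.39 × 4.70041e-06 = 1.83316e-06
  π_4·p_4 = 0.16 × 1.68481e-10 = 2.6957e-11
Marginal: 0.072919 + 0.00958366 + 1.83316e-06 + 2.6957e-11 = 0.0825045
Responsibility of Group 2: 0.00958366 / 0.0825045 ≈ 0.116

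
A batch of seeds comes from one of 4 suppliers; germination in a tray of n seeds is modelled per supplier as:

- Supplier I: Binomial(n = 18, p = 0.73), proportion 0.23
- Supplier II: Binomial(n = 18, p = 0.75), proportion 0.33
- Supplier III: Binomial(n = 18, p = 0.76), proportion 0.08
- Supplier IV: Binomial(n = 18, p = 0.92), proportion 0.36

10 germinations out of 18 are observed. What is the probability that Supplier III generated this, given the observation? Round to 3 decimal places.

By Bayes' theorem, P(k | x) = π_k f_k(x) / Σ_j π_j f_j(x).
Evaluate each component's likelihood at the observed value:
  p_I = C(18,10)·0.73^10·0.27^8 = 43758·0.0429763·2.8243e-05 = 0.0531124
  p_II = C(18,10)·0.75^10·0.25^8 = 43758·0.0563135·1.52588e-05 = 0.0376002
  p_III = C(18,10)·0.76^10·0.24^8 = 43758·0.0642889·1.10075e-05 = 0.0309659
  p_IV = C(18,10)·0.92^10·0.08^8 = 43758·0.434388·1.67772e-09 = 3.18901e-05
Multiply by the mixture weights:
  π_I·p_I = 0.23 × 0.0531124 = 0.0122159
  π_II·p_II = 0.33 × 0.0376002 = 0.0124081
  π_III·p_III = 0.08 × 0.0309659 = 0.00247727
  π_IV·p_IV = 0.36 × 3.18901e-05 = 1.14804e-05
Evidence: 0.0122159 + 0.0124081 + 0.00247727 + 1.14804e-05 = 0.0271127
Responsibility of Supplier III: 0.00247727 / 0.0271127 ≈ 0.091

0.091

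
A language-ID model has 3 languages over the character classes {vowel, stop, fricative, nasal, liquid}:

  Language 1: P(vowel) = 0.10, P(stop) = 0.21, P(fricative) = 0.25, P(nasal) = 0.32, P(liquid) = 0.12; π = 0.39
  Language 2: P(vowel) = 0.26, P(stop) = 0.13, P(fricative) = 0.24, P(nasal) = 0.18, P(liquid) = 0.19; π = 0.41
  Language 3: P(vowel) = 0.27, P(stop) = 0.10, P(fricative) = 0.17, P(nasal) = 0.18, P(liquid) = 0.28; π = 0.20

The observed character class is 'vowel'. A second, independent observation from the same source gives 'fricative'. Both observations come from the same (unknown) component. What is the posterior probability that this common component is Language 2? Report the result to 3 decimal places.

Posterior ∝ prior × likelihood, so P(k | x) ∝ P(Z=k) f_k(x); normalise over all components.
Since both observations come from the same component, the likelihood for component k is f_k(x₁)·f_k(x₂).
  f_1 = [P(vowel | comp) = 0.10] × [0.25] = 0.025
  f_2 = [P(vowel | comp) = 0.26] × [0.24] = 0.0624
  f_3 = [P(vowel | comp) = 0.27] × [0.17] = 0.0459
Multiply by the mixture weights:
  P(Z=1)·f_1 = 0.39 × 0.025 = 0.00975
  P(Z=2)·f_2 = 0.41 × 0.0624 = 0.025584
  P(Z=3)·f_3 = 0.20 × 0.0459 = 0.00918
Evidence: 0.00975 + 0.025584 + 0.00918 = 0.044514
P(Language 2 | x) = 0.025584 / 0.044514 ≈ 0.575

0.575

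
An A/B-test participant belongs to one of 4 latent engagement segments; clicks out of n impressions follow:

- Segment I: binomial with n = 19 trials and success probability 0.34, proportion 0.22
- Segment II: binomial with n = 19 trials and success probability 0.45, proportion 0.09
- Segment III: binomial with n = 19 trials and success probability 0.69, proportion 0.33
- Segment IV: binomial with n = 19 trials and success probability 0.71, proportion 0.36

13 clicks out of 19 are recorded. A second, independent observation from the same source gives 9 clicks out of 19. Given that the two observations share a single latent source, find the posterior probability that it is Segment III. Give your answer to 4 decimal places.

0.5152

By Bayes' theorem, P(k | x) = w_k f_k(x) / Σ_j w_j f_j(x).
Since both observations come from the same component, the likelihood for component k is f_k(x₁)·f_k(x₂).
  L_I = [0.00181958] × [0.0879667] = 0.000160062
  L_II = [0.0233035] × [0.177055] = 0.004126
  L_III = [0.193504] × [0.0268428] = 0.00519419
  L_IV = [0.188031] × [0.0178186] = 0.00335044
Multiply by the mixture weights:
  w_I·L_I = 0.22 × 0.000160062 = 3.52137e-05
  w_II·L_II = 0.09 × 0.004126 = 0.00037134
  w_III·L_III = 0.33 × 0.00519419 = 0.00171408
  w_IV·L_IV = 0.36 × 0.00335044 = 0.00120616
Marginal: 3.52137e-05 + 0.00037134 + 0.00171408 + 0.00120616 = 0.00332679
So the posterior for Segment III is 0.00171408 / 0.00332679 ≈ 0.5152.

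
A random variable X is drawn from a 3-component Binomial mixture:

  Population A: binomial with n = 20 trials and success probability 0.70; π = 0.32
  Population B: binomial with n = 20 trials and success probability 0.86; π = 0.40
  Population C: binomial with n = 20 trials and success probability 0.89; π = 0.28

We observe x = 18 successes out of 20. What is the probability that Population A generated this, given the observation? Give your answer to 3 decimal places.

P(component k | x) = w_k·f_k(x) / marginal(x), where marginal(x) = Σ_j w_j·f_j(x).
Binomial probabilities:
  L_A = 0.0278459
  L_B = 0.246594
  L_C = 0.282201
Prior × likelihood for each component:
  w_A·L_A = 0.32 × 0.0278459 = 0.00891068
  w_B·L_B = 0.40 × 0.246594 = 0.0986374
  w_C·L_C = 0.28 × 0.282201 = 0.0790164
Normaliser: 0.00891068 + 0.0986374 + 0.0790164 = 0.186564
P(Population A | 18 successes out of 20) = 0.00891068 / 0.186564 ≈ 0.048

0.048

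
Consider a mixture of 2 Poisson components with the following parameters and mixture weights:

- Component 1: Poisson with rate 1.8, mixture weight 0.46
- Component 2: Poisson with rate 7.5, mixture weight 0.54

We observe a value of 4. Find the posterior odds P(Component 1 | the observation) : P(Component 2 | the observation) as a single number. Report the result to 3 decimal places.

Posterior odds = (P(Z=i) f_i(x)) / (P(Z=j) f_j(x)); the normalising sum cancels.
Poisson probabilities:
  p_1 = 0.0723017
  p_2 = 0.0729164
Posterior odds = (P(Z=1)·p_1) / (P(Z=2)·p_2) = (0.46·0.0723017) / (0.54·0.0729164) = 0.0332588 / 0.0393749 ≈ 0.845

0.845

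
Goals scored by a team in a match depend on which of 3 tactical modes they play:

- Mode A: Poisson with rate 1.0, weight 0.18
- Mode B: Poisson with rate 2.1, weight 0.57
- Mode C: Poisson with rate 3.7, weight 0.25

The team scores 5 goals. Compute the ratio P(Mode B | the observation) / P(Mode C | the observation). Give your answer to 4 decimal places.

Since P(k|x) ∝ w_k f_k(x), the posterior odds are w_i f_i(x) / (w_j f_j(x)).
Poisson probabilities:
  L_A = e^(−1.0)·1.0^5/5! = 0.00306566
  L_B = e^(−2.1)·2.1^5/5! = 0.041677
  L_C = e^(−3.7)·3.7^5/5! = 0.142869
Odds = (0.57/0.25) × (0.041677/0.142869) = 2.28 × 0.291715 ≈ 0.6651

0.6651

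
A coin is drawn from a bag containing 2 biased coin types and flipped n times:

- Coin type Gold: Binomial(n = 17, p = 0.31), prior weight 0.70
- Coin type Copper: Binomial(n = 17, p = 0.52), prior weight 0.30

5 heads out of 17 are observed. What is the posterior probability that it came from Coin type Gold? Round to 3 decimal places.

By Bayes' theorem, P(k | x) = π_k f_k(x) / Σ_j π_j f_j(x).
Evaluate each component's likelihood at the observed value:
  L_Gold = C(17,5)·0.31^5·0.69^12 = 6188·0.00286292·0.0116463 = 0.206323
  L_Copper = C(17,5)·0.52^5·0.48^12 = 6188·0.0380204·0.000149587 = 0.0351935
Unnormalised posteriors:
  π_Gold·L_Gold = 0.70 × 0.206323 = 0.144426
  π_Copper·L_Copper = 0.30 × 0.0351935 = 0.010558
Denominator: 0.144426 + 0.010558 = 0.154984
P(Coin type Gold | data) = 0.144426 / 0.154984 ≈ 0.932

0.932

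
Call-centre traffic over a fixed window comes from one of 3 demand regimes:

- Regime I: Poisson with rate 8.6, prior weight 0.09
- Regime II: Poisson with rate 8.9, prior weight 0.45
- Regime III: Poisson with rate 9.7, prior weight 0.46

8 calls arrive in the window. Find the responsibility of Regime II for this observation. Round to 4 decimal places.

0.4718

Apply Bayes' rule: the posterior for each component is proportional to its prior times its likelihood at x.
Evaluate each component's likelihood at the observed value:
  f_I = 0.136626
  f_II = 0.133161
  f_III = 0.119123
Multiply by the mixture weights:
  π_I·f_I = 0.09 × 0.136626 = 0.0122964
  π_II·f_II = 0.45 × 0.133161 = 0.0599227
  π_III·f_III = 0.46 × 0.119123 = 0.0547967
Normaliser: 0.0122964 + 0.0599227 + 0.0547967 = 0.127016
Responsibility of Regime II: 0.0599227 / 0.127016 ≈ 0.4718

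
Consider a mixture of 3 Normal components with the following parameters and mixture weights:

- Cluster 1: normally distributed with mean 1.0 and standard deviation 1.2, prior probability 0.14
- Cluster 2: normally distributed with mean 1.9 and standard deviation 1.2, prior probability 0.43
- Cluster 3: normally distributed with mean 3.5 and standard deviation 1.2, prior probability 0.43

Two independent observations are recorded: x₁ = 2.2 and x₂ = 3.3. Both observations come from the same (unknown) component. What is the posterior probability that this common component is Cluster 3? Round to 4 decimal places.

0.5122

By Bayes' theorem, P(k | x) = π_k f_k(x) / Σ_j π_j f_j(x).
Since both observations come from the same component, the likelihood for component k is f_k(x₁)·f_k(x₂).
  p_1 = [0.201642] × [0.0529681] = 0.0106806
  p_2 = [0.322223] × [0.168332] = 0.0542406
  p_3 = [0.184877] × [0.327866] = 0.0606149
Prior × likelihood for each component:
  π_1·p_1 = 0.14 × 0.0106806 = 0.00149528
  π_2·p_2 = 0.43 × 0.0542406 = 0.0233235
  π_3·p_3 = 0.43 × 0.0606149 = 0.0260644
Normaliser: 0.00149528 + 0.0233235 + 0.0260644 = 0.0508831
So the posterior for Cluster 3 is 0.0260644 / 0.0508831 ≈ 0.5122.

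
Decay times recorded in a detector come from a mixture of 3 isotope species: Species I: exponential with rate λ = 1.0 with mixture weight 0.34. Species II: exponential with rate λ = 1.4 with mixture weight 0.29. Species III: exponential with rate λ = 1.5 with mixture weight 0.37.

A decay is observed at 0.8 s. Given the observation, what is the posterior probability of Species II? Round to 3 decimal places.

P(component k | x) = P(Z=k)·f_k(x) / marginal(x), where marginal(x) = Σ_j P(Z=j)·f_j(x).
Evaluate each component's likelihood at the observed value:
  p_I = 1.0·e^(−1.0·0.8) = 1.0·e^(−0.8000) = 0.449329
  p_II = 1.4·e^(−1.4·0.8) = 1.4·e^(−1.1200) = 0.456792
  p_III = 1.5·e^(−1.5·0.8) = 1.5·e^(−1.2000) = 0.451791
Unnormalised posteriors:
  P(Z=I)·p_I = 0.34 × 0.449329 = 0.152772
  P(Z=II)·p_II = 0.29 × 0.456792 = 0.13247
  P(Z=III)·p_III = 0.37 × 0.451791 = 0.167163
Evidence: 0.152772 + 0.13247 + 0.167163 = 0.452404
P(Species II | data) ≈ 0.293

0.293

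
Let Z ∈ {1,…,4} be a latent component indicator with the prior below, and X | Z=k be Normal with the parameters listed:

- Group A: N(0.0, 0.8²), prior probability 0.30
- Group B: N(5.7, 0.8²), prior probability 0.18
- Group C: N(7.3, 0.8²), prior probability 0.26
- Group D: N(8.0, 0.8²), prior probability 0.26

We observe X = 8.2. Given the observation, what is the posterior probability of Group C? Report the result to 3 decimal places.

By Bayes' theorem, P(k | x) = P(Z=k) f_k(x) / Σ_j P(Z=j) f_j(x).
Evaluate each component's likelihood at the observed value:
  L_A = 7.65223e-24
  L_B = 0.00377782
  L_C = 0.264846
  L_D = 0.483335
Unnormalised posteriors:
  P(Z=A)·L_A = 0.30 × 7.65223e-24 = 2.29567e-24
  P(Z=B)·L_B = 0.18 × 0.00377782 = 0.000680008
  P(Z=C)·L_C = 0.26 × 0.264846 = 0.0688599
  P(Z=D)·L_D = 0.26 × 0.483335 = 0.125667
Sum: 2.29567e-24 + 0.000680008 + 0.0688599 + 0.125667 = 0.195207
So the posterior for Group C is 0.0688599 / 0.195207 ≈ 0.353.

0.353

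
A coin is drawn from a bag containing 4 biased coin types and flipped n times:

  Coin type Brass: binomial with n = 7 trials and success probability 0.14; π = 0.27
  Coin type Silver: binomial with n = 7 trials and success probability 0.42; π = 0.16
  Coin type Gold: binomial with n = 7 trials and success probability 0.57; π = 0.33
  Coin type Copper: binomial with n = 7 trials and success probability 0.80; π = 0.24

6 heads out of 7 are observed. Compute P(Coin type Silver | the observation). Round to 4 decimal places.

0.0284

P(component k | x) = π_k·f_k(x) / marginal(x), where marginal(x) = Σ_j π_j·f_j(x).
Binomial probabilities:
  L_Brass = 4.53278e-05
  L_Silver = 0.0222855
  L_Gold = 0.103232
  L_Copper = 0.367002
Unnormalised posteriors:
  π_Brass·L_Brass = 0.27 × 4.53278e-05 = 1.22385e-05
  π_Silver·L_Silver = 0.16 × 0.0222855 = 0.00356568
  π_Gold·L_Gold = 0.33 × 0.103232 = 0.0340667
  π_Copper·L_Copper = 0.24 × 0.367002 = 0.0880804
Sum: 1.22385e-05 + 0.00356568 + 0.0340667 + 0.0880804 = 0.125725
P(Coin type Silver | 6 heads out of 7) ≈ 0.0284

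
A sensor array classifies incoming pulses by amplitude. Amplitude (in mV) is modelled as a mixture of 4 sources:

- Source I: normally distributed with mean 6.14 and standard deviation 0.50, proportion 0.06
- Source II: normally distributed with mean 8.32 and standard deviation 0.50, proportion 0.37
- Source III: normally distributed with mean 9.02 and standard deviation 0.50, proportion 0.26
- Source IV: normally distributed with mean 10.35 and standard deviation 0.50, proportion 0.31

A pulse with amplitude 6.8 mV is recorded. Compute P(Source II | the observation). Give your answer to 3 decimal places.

0.127

P(component k | x) = w_k·f_k(x) / marginal(x), where marginal(x) = Σ_j w_j·f_j(x).
Component likelihoods at x = 6.8 mV:
  f_I = (1/(0.50·√(2π)))·exp(−(6.8−6.14)²/(2·0.50²)) = 0.797885·exp(-0.87120) = 0.333874
  f_II = (1/(0.50·√(2π)))·exp(−(6.8−8.32)²/(2·0.50²)) = 0.797885·exp(-4.62080) = 0.00785511
  f_III = (1/(0.50·√(2π)))·exp(−(6.8−9.02)²/(2·0.50²)) = 0.797885·exp(-9.85680) = 4.1801e-05
  f_IV = (1/(0.50·√(2π)))·exp(−(6.8−10.35)²/(2·0.50²)) = 0.797885·exp(-25.20500) = 9.02709e-12
Weight by the priors:
  w_I·f_I = 0.06 × 0.333874 = 0.0200324
  w_II·f_II = 0.37 × 0.00785511 = 0.00290639
  w_III·f_III = 0.26 × 4.1801e-05 = 1.08682e-05
  w_IV·f_IV = 0.31 × 9.02709e-12 = 2.7984e-12
Marginal: 0.0200324 + 0.00290639 + 1.08682e-05 + 2.7984e-12 = 0.0229497
P(Source II | the observation) = 0.00290639 / 0.0229497 ≈ 0.127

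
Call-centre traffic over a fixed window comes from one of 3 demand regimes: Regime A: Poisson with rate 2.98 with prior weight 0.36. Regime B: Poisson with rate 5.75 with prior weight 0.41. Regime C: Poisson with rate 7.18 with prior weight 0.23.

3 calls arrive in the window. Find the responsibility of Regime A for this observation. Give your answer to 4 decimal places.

Apply Bayes' rule: the posterior for each component is proportional to its prior times its likelihood at x.
Poisson probabilities:
  f_A = 0.224027
  f_B = 0.100846
  f_C = 0.0469881
Prior × likelihood for each component:
  π_A·f_A = 0.36 × 0.224027 = 0.0806496
  π_B·f_B = 0.41 × 0.100846 = 0.0413469
  π_C·f_C = 0.23 × 0.0469881 = 0.0108073
Denominator: 0.0806496 + 0.0413469 + 0.0108073 = 0.132804
So the posterior for Regime A is 0.0806496 / 0.132804 ≈ 0.6073.

0.6073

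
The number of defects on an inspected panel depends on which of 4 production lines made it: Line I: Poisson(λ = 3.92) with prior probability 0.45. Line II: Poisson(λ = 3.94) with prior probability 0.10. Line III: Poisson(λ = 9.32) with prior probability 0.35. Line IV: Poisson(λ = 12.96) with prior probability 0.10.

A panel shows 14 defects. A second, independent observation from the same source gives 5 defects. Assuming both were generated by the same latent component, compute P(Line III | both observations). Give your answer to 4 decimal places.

0.9017

P(component k | x) = π_k·f_k(x) / marginal(x), where marginal(x) = Σ_j π_j·f_j(x).
Since both observations come from the same component, the likelihood for component k is f_k(x₁)·f_k(x₂).
  f_I = [e^(−3.92)·3.92^14/14! = 4.60429e-05] × [0.153043] = 7.04656e-06
  f_II = [e^(−3.94)·3.94^14/14! = 4.84639e-05] × [0.153879] = 7.45758e-06
  f_III = [e^(−9.32)·9.32^14/14! = 0.0383522] × [0.0525138] = 0.00201402
  f_IV = [e^(−12.96)·12.96^14/14! = 0.101767] × [0.00716782] = 0.000729445
Multiply by the mixture weights:
  π_I·f_I = 0.45 × 7.04656e-06 = 3.17095e-06
  π_II·f_II = 0.10 × 7.45758e-06 = 7.45758e-07
  π_III·f_III = 0.35 × 0.00201402 = 0.000704907
  π_IV·f_IV = 0.10 × 0.000729445 = 7.29445e-05
Denominator: 3.17095e-06 + 7.45758e-07 + 0.000704907 + 7.29445e-05 = 0.000781768
So the posterior for Line III is 0.000704907 / 0.000781768 ≈ 0.9017.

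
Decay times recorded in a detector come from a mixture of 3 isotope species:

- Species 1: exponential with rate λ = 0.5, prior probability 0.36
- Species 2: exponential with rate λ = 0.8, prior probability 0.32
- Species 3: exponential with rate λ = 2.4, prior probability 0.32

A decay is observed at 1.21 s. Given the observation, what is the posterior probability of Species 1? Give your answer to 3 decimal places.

P(component k | x) = π_k·f_k(x) / marginal(x), where marginal(x) = Σ_j π_j·f_j(x).
Exponential densities:
  f_1 = 0.273037
  f_2 = 0.303874
  f_3 = 0.131529
Unnormalised posteriors:
  π_1·f_1 = 0.36 × 0.273037 = 0.0982934
  π_2·f_2 = 0.32 × 0.303874 = 0.0972395
  π_3·f_3 = 0.32 × 0.131529 = 0.0420891
Sum: 0.0982934 + 0.0972395 + 0.0420891 = 0.237622
Responsibility of Species 1: 0.0982934 / 0.237622 ≈ 0.414

0.414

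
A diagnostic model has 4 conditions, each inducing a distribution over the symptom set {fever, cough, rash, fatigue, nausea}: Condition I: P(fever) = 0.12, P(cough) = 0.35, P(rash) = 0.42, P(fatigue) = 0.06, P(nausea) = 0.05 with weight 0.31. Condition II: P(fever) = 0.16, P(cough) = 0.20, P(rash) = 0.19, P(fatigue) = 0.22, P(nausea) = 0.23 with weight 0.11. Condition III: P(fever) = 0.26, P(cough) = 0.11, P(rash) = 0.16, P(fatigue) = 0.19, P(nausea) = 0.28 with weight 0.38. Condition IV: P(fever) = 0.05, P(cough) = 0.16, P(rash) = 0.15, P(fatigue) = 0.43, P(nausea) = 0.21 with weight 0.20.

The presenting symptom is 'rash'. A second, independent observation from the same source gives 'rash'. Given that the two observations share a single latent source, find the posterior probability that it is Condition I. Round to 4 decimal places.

P(component k | x) = π_k·f_k(x) / marginal(x), where marginal(x) = Σ_j π_j·f_j(x).
Since both observations come from the same component, the likelihood for component k is f_k(x₁)·f_k(x₂).
  f_I = [P(rash | comp) = 0.42] × [0.42] = 0.1764
  f_II = [P(rash | comp) = 0.19] × [0.19] = 0.0361
  f_III = [P(rash | comp) = 0.16] × [0.16] = 0.0256
  f_IV = [P(rash | comp) = 0.15] × [0.15] = 0.0225
Weight by the priors:
  π_I·f_I = 0.31 × 0.1764 = 0.054684
  π_II·f_II = 0.11 × 0.0361 = 0.003971
  π_III·f_III = 0.38 × 0.0256 = 0.009728
  π_IV·f_IV = 0.20 × 0.0225 = 0.0045
Evidence: 0.054684 + 0.003971 + 0.009728 + 0.0045 = 0.072883
P(Condition I | data) = 0.054684 / 0.072883 ≈ 0.7503

0.7503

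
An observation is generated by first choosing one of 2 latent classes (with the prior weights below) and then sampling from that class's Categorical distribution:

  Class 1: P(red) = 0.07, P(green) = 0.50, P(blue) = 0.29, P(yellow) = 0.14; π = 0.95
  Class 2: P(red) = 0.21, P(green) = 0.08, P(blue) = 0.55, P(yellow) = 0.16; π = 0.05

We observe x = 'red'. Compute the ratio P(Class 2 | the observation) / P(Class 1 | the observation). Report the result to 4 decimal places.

Only the two components matter; the odds are (π_i f_i(x)) / (π_j f_j(x)).
Component likelihoods at x = 'red':
  p_1 = 0.07
  p_2 = 0.21
Odds = (0.05/0.95) × (0.21/0.07) = 0.0526316 × 3 ≈ 0.1579

0.1579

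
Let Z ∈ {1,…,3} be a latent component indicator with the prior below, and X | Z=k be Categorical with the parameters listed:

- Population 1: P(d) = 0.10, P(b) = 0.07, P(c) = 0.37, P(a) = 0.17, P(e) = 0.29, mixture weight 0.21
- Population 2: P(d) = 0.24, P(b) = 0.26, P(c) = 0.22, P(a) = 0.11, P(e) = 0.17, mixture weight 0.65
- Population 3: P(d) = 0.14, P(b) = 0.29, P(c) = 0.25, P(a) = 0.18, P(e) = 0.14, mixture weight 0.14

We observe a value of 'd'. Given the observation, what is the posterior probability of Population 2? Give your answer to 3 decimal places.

Apply Bayes' rule: the posterior for each component is proportional to its prior times its likelihood at x.
Categorical probabilities:
  f_1 = 0.1
  f_2 = 0.24
  f_3 = 0.14
Prior × likelihood for each component:
  P(Z=1)·f_1 = 0.21 × 0.1 = 0.021
  P(Z=2)·f_2 = 0.65 × 0.24 = 0.156
  P(Z=3)·f_3 = 0.14 × 0.14 = 0.0196
Evidence: 0.021 + 0.156 + 0.0196 = 0.1966
P(Population 2 | the observation) ≈ 0.793

0.793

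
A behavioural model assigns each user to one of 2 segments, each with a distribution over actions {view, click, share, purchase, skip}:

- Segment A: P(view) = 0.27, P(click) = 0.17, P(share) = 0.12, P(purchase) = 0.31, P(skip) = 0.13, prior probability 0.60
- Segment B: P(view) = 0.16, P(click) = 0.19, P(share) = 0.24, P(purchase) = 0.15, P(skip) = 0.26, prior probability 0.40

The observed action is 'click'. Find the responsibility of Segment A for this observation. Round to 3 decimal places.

Apply Bayes' rule: the posterior for each component is proportional to its prior times its likelihood at x.
Categorical probabilities:
  f_A = P(click | comp) = 0.17
  f_B = P(click | comp) = 0.19
Prior × likelihood for each component:
  π_A·f_A = 0.60 × 0.17 = 0.102
  π_B·f_B = 0.40 × 0.19 = 0.076
Denominator: 0.102 + 0.076 = 0.178
Responsibility of Segment A: 0.102 / 0.178 ≈ 0.573

0.573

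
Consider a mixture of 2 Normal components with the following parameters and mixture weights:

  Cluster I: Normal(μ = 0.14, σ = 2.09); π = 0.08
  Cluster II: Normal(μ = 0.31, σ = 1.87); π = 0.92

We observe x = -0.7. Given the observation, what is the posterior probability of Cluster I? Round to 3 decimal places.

0.077

The responsibility of component k is P(Z=k) f_k(x) divided by Σ_j P(Z=j) f_j(x).
Normal densities:
  L_I = (1/(2.09·√(2π)))·exp(−(-0.7−0.14)²/(2·2.09²)) = 0.190881·exp(-0.08077) = 0.176071
  L_II = (1/(1.87·√(2π)))·exp(−(-0.7−0.31)²/(2·1.87²)) = 0.213338·exp(-0.14586) = 0.184384
Weight by the priors:
  P(Z=I)·L_I = 0.08 × 0.176071 = 0.0140857
  P(Z=II)·L_II = 0.92 × 0.184384 = 0.169633
Normaliser: 0.0140857 + 0.169633 = 0.183719
P(Cluster I | data) = 0.0140857 / 0.183719 ≈ 0.077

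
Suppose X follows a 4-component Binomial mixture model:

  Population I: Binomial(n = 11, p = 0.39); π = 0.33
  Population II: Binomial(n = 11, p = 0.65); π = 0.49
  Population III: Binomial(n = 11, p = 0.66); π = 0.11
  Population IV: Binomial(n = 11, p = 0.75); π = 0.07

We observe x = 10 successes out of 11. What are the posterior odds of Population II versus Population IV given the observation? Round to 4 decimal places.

2.3429

Since P(k|x) ∝ π_k f_k(x), the posterior odds are π_i f_i(x) / (π_j f_j(x)).
Binomial probabilities:
  L_I = 0.000546221
  L_II = 0.0518316
  L_III = 0.0586558
  L_IV = 0.154862
Posterior odds = (π_II·L_II) / (π_IV·L_IV) = (0.49·0.0518316) / (0.07·0.154862) = 0.0253975 / 0.0108404 ≈ 2.3429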